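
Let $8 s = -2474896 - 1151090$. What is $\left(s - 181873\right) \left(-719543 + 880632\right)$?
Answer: $- \frac{409244188165}{4} \approx -1.0231 \cdot 10^{11}$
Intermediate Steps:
$s = - \frac{1812993}{4}$ ($s = \frac{-2474896 - 1151090}{8} = \frac{1}{8} \left(-3625986\right) = - \frac{1812993}{4} \approx -4.5325 \cdot 10^{5}$)
$\left(s - 181873\right) \left(-719543 + 880632\right) = \left(- \frac{1812993}{4} - 181873\right) \left(-719543 + 880632\right) = \left(- \frac{2540485}{4}\right) 161089 = - \frac{409244188165}{4}$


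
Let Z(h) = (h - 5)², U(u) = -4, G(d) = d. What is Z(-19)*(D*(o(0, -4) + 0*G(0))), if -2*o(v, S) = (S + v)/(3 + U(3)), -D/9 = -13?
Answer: -134784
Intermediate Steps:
D = 117 (D = -9*(-13) = 117)
o(v, S) = S/2 + v/2 (o(v, S) = -(S + v)/(2*(3 - 4)) = -(S + v)/(2*(-1)) = -(S + v)*(-1)/2 = -(-S - v)/2 = S/2 + v/2)
Z(h) = (-5 + h)²
Z(-19)*(D*(o(0, -4) + 0*G(0))) = (-5 - 19)²*(117*(((½)*(-4) + (½)*0) + 0*0)) = (-24)²*(117*((-2 + 0) + 0)) = 576*(117*(-2 + 0)) = 576*(117*(-2)) = 576*(-234) = -134784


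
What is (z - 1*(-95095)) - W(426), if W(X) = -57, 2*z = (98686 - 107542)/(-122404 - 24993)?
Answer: 14025123772/147397 ≈ 95152.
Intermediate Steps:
z = 4428/147397 (z = ((98686 - 107542)/(-122404 - 24993))/2 = (-8856/(-147397))/2 = (-8856*(-1/147397))/2 = (½)*(8856/147397) = 4428/147397 ≈ 0.030041)
(z - 1*(-95095)) - W(426) = (4428/147397 - 1*(-95095)) - 1*(-57) = (4428/147397 + 95095) + 57 = 14016722143/147397 + 57 = 14025123772/147397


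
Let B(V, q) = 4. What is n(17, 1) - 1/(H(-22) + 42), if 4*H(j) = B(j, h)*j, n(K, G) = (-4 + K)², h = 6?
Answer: 3379/20 ≈ 168.95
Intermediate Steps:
H(j) = j (H(j) = (4*j)/4 = j)
n(17, 1) - 1/(H(-22) + 42) = (-4 + 17)² - 1/(-22 + 42) = 13² - 1/20 = 169 - 1*1/20 = 169 - 1/20 = 3379/20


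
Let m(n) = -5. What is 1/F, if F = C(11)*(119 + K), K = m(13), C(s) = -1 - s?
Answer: -1/1368 ≈ -0.00073099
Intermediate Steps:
K = -5
F = -1368 (F = (-1 - 1*11)*(119 - 5) = (-1 - 11)*114 = -12*114 = -1368)
1/F = 1/(-1368) = -1/1368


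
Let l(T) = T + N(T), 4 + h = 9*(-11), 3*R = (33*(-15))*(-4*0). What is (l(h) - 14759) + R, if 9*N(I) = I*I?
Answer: -123149/9 ≈ -13683.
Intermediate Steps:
N(I) = I²/9 (N(I) = (I*I)/9 = I²/9)
R = 0 (R = ((33*(-15))*(-4*0))/3 = (-495*0)/3 = (⅓)*0 = 0)
h = -103 (h = -4 + 9*(-11) = -4 - 99 = -103)
l(T) = T + T²/9
(l(h) - 14759) + R = ((⅑)*(-103)*(9 - 103) - 14759) + 0 = ((⅑)*(-103)*(-94) - 14759) + 0 = (9682/9 - 14759) + 0 = -123149/9 + 0 = -123149/9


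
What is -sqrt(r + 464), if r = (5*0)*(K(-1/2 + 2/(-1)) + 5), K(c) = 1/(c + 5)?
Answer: -4*sqrt(29) ≈ -21.541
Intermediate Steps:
K(c) = 1/(5 + c)
r = 0 (r = (5*0)*(1/(5 + (-1/2 + 2/(-1))) + 5) = 0*(1/(5 + (-1*1/2 + 2*(-1))) + 5) = 0*(1/(5 + (-1/2 - 2)) + 5) = 0*(1/(5 - 5/2) + 5) = 0*(1/(5/2) + 5) = 0*(2/5 + 5) = 0*(27/5) = 0)
-sqrt(r + 464) = -sqrt(0 + 464) = -sqrt(464) = -4*sqrt(29)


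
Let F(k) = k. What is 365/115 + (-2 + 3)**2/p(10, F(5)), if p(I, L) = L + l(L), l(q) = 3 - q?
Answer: 242/69 ≈ 3.5072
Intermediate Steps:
p(I, L) = 3 (p(I, L) = L + (3 - L) = 3)
365/115 + (-2 + 3)**2/p(10, F(5)) = 365/115 + (-2 + 3)**2/3 = 365*(1/115) + 1**2*(1/3) = 73/23 + 1*(1/3) = 73/23 + 1/3 = 242/69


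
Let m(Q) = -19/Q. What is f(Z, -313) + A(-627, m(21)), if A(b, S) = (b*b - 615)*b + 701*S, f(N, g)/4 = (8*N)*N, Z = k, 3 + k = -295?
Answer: -5108568869/21 ≈ -2.4327e+8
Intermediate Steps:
k = -298 (k = -3 - 295 = -298)
Z = -298
f(N, g) = 32*N² (f(N, g) = 4*((8*N)*N) = 4*(8*N²) = 32*N²)
A(b, S) = 701*S + b*(-615 + b²) (A(b, S) = (b² - 615)*b + 701*S = (-615 + b²)*b + 701*S = b*(-615 + b²) + 701*S = 701*S + b*(-615 + b²))
f(Z, -313) + A(-627, m(21)) = 32*(-298)² + ((-627)³ - 615*(-627) + 701*(-19/21)) = 32*88804 + (-246491883 + 385605 + 701*(-19*1/21)) = 2841728 + (-246491883 + 385605 + 701*(-19/21)) = 2841728 + (-246491883 + 385605 - 13319/21) = 2841728 - 5168245157/21 = -5108568869/21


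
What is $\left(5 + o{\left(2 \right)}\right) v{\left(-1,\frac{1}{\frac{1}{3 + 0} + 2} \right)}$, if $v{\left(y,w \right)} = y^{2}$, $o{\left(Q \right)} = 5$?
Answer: $10$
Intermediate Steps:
$\left(5 + o{\left(2 \right)}\right) v{\left(-1,\frac{1}{\frac{1}{3 + 0} + 2} \right)} = \left(5 + 5\right) \left(-1\right)^{2} = 10 \cdot 1 = 10$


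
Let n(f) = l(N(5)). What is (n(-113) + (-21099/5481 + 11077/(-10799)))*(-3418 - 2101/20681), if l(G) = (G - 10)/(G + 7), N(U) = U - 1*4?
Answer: 3187988042464175/155440546824 ≈ 20509.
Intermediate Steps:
N(U) = -4 + U (N(U) = U - 4 = -4 + U)
l(G) = (-10 + G)/(7 + G)
n(f) = -9/8 (n(f) = (-10 + (-4 + 5))/(7 + (-4 + 5)) = (-10 + 1)/(7 + 1) = -9/8)
(n(-113) + (-21099/5481 + 11077/(-10799)))*(-3418 - 2101/20681) = (-9/8 + (-21099/5481 + 11077/(-10799)))*(-3418 - 2101/20681) = (-9/8 + (-21099*1/5481 + 11077*(-1/10799)))*(-3418 - 2101*1/20681) = (-9/8 + (-7033/1827 - 11077/10799))*(-3418 - 2101/20681) = (-9/8 - 96187046/19729773)*(-70689759/20681) = -947064325/157838184*(-70689759/20681) = 3187988042464175/155440546824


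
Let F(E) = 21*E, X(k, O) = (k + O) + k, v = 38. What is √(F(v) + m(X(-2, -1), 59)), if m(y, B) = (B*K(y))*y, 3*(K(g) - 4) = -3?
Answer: I*√87 ≈ 9.3274*I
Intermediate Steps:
K(g) = 3 (K(g) = 4 + (⅓)*(-3) = 4 - 1 = 3)
X(k, O) = O + 2*k (X(k, O) = (O + k) + k = O + 2*k)
m(y, B) = 3*B*y (m(y, B) = (B*3)*y = (3*B)*y = 3*B*y)
√(F(v) + m(X(-2, -1), 59)) = √(21*38 + 3*59*(-1 + 2*(-2))) = √(798 + 3*59*(-1 - 4)) = √(798 + 3*59*(-5)) = √(798 - 885) = √(-87) = I*√87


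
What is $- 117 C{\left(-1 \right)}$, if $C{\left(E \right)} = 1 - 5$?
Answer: $468$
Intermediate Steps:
$C{\left(E \right)} = -4$ ($C{\left(E \right)} = 1 - 5 = -4$)
$- 117 C{\left(-1 \right)} = \left(-117\right) \left(-4\right) = 468$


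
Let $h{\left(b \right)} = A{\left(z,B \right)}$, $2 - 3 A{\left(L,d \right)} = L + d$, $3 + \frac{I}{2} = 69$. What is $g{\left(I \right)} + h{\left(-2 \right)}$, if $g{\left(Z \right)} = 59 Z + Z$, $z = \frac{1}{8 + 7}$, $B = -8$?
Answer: $\frac{356549}{45} \approx 7923.3$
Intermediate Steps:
$I = 132$ ($I = -6 + 2 \cdot 69 = -6 + 138 = 132$)
$z = \frac{1}{15} \approx 0.066667$
$A{\left(L,d \right)} = \frac{2}{3} - \frac{L}{3} - \frac{d}{3}$ ($A{\left(L,d \right)} = \frac{2}{3} - \frac{L + d}{3} = \frac{2}{3} - \left(\frac{L}{3} + \frac{d}{3}\right) = \frac{2}{3} - \frac{L}{3} - \frac{d}{3}$)
$g{\left(Z \right)} = 60 Z$
$h{\left(b \right)} = \frac{149}{45}$ ($h{\left(b \right)} = \frac{2}{3} - \frac{1}{45} - - \frac{8}{3} = \frac{2}{3} - \frac{1}{45} + \frac{8}{3} = \frac{149}{45}$)
$g{\left(I \right)} + h{\left(-2 \right)} = 60 \cdot 132 + \frac{149}{45} = 7920 + \frac{149}{45} = \frac{356549}{45}$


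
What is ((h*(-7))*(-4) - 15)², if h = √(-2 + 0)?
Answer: (15 - 28*I*√2)² ≈ -1343.0 - 1187.9*I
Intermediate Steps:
h = I*√2 (h = √(-2) = I*√2 ≈ 1.4142*I)
((h*(-7))*(-4) - 15)² = (((I*√2)*(-7))*(-4) - 15)² = (-7*I*√2*(-4) - 15)² = (28*I*√2 - 15)² = (-15 + 28*I*√2)²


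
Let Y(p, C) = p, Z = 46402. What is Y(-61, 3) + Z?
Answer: 46341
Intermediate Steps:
Y(-61, 3) + Z = -61 + 46402 = 46341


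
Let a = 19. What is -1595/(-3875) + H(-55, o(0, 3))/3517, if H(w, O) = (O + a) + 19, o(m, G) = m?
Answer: 1151373/2725675 ≈ 0.42242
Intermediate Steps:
H(w, O) = 38 + O (H(w, O) = (O + 19) + 19 = (19 + O) + 19 = 38 + O)
-1595/(-3875) + H(-55, o(0, 3))/3517 = -1595/(-3875) + (38 + 0)/3517 = -1595*(-1/3875) + 38*(1/3517) = 319/775 + 38/3517 = 1151373/2725675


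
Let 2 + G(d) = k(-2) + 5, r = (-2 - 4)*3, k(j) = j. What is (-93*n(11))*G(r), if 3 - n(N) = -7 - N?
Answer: -1953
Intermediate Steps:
n(N) = 10 + N (n(N) = 3 - (-7 - N) = 3 + (7 + N) = 10 + N)
r = -18 (r = -6*3 = -18)
G(d) = 1 (G(d) = -2 + (-2 + 5) = -2 + 3 = 1)
(-93*n(11))*G(r) = -93*(10 + 11)*1 = -93*21*1 = -1953*1 = -1953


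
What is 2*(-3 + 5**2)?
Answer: 44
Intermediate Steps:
2*(-3 + 5**2) = 2*(-3 + 25) = 2*22 = 44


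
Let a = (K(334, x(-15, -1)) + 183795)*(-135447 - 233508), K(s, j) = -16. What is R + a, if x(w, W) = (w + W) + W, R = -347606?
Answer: -67806528551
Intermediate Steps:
x(w, W) = w + 2*W (x(w, W) = (W + w) + W = w + 2*W)
a = -67806180945 (a = (-16 + 183795)*(-135447 - 233508) = 183779*(-368955) = -67806180945)
R + a = -347606 - 67806180945 = -67806528551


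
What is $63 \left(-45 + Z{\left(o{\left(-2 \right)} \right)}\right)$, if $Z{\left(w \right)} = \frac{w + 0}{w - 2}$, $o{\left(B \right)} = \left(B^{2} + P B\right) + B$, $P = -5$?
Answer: $- \frac{13797}{5} \approx -2759.4$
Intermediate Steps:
$o{\left(B \right)} = B^{2} - 4 B$ ($o{\left(B \right)} = \left(B^{2} - 5 B\right) + B = B^{2} - 4 B$)
$Z{\left(w \right)} = \frac{w}{-2 + w}$
$63 \left(-45 + Z{\left(o{\left(-2 \right)} \right)}\right) = 63 \left(-45 + \frac{\left(-2\right) \left(-4 - 2\right)}{-2 - 2 \left(-4 - 2\right)}\right) = 63 \left(-45 + \frac{\left(-2\right) \left(-6\right)}{-2 - -12}\right) = 63 \left(-45 + \frac{12}{-2 + 12}\right) = 63 \left(-45 + \frac{12}{10}\right) = 63 \left(-45 + 12 \cdot \frac{1}{10}\right) = 63 \left(-45 + \frac{6}{5}\right) = 63 \left(- \frac{219}{5}\right) = - \frac{13797}{5}$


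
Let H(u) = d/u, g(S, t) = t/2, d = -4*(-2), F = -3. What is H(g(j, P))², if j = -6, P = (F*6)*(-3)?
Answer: 64/729 ≈ 0.087791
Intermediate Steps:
P = 54 (P = -3*6*(-3) = -18*(-3) = 54)
d = 8
g(S, t) = t/2 (g(S, t) = t*(½) = t/2)
H(u) = 8/u
H(g(j, P))² = (8/(((½)*54)))² = (8/27)² = 64/729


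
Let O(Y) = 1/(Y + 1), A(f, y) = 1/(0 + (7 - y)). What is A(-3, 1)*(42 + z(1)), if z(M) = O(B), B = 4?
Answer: 211/30 ≈ 7.0333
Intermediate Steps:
A(f, y) = 1/(7 - y)
O(Y) = 1/(1 + Y)
z(M) = ⅕ (z(M) = 1/(1 + 4) = 1/5 = ⅕)
A(-3, 1)*(42 + z(1)) = (-1/(-7 + 1))*(42 + ⅕) = -1/(-6)*(211/5) = -1*(-⅙)*(211/5) = (⅙)*(211/5) = 211/30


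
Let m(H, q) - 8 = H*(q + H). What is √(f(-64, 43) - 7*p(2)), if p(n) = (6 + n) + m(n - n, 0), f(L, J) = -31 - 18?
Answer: I*√161 ≈ 12.689*I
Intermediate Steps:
f(L, J) = -49
m(H, q) = 8 + H*(H + q) (m(H, q) = 8 + H*(q + H) = 8 + H*(H + q))
p(n) = 14 + n (p(n) = (6 + n) + (8 + (n - n)² + (n - n)*0) = (6 + n) + (8 + 0² + 0*0) = (6 + n) + (8 + 0 + 0) = (6 + n) + 8 = 14 + n)
√(f(-64, 43) - 7*p(2)) = √(-49 - 7*(14 + 2)) = √(-49 - 7*16) = √(-49 - 112) = √(-161) = I*√161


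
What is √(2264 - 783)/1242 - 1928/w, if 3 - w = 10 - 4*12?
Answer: -1928/41 + √1481/1242 ≈ -46.993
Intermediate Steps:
w = 41 (w = 3 - (10 - 4*12) = 3 - (10 - 48) = 3 - 1*(-38) = 3 + 38 = 41)
√(2264 - 783)/1242 - 1928/w = √(2264 - 783)/1242 - 1928/41 = √1481*(1/1242) - 1928*1/41 = √1481/1242 - 1928/41 = -1928/41 + √1481/1242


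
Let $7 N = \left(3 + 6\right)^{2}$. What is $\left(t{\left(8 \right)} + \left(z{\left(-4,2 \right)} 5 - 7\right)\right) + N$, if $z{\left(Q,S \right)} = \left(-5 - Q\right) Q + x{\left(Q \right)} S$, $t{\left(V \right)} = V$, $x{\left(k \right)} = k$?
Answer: $- \frac{52}{7} \approx -7.4286$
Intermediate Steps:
$N = \frac{81}{7}$ ($N = \frac{\left(3 + 6\right)^{2}}{7} = \frac{9^{2}}{7} = \frac{1}{7} \cdot 81 = \frac{81}{7} \approx 11.571$)
$z{\left(Q,S \right)} = Q S + Q \left(-5 - Q\right)$ ($z{\left(Q,S \right)} = \left(-5 - Q\right) Q + Q S = Q \left(-5 - Q\right) + Q S = Q S + Q \left(-5 - Q\right)$)
$\left(t{\left(8 \right)} + \left(z{\left(-4,2 \right)} 5 - 7\right)\right) + N = \left(8 + \left(- 4 \left(-5 + 2 - -4\right) 5 - 7\right)\right) + \frac{81}{7} = \left(8 + \left(- 4 \left(-5 + 2 + 4\right) 5 - 7\right)\right) + \frac{81}{7} = \left(8 + \left(\left(-4\right) 1 \cdot 5 - 7\right)\right) + \frac{81}{7} = \left(8 - 27\right) + \frac{81}{7} = -19 + \frac{81}{7} = - \frac{52}{7}$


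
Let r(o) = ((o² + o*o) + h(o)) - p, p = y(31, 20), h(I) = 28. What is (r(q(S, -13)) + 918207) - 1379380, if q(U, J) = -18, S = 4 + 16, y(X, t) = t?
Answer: -460517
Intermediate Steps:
S = 20
p = 20
r(o) = 8 + 2*o² (r(o) = ((o² + o*o) + 28) - 1*20 = ((o² + o²) + 28) - 20 = (2*o² + 28) - 20 = (28 + 2*o²) - 20 = 8 + 2*o²)
(r(q(S, -13)) + 918207) - 1379380 = ((8 + 2*(-18)²) + 918207) - 1379380 = ((8 + 2*324) + 918207) - 1379380 = ((8 + 648) + 918207) - 1379380 = (656 + 918207) - 1379380 = 918863 - 1379380 = -460517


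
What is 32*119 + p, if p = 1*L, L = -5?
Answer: 3803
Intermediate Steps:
p = -5 (p = 1*(-5) = -5)
32*119 + p = 32*119 - 5 = 3808 - 5 = 3803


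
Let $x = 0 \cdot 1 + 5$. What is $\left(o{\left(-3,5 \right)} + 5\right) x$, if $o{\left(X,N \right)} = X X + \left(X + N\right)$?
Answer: $80$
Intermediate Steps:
$x = 5$ ($x = 0 + 5 = 5$)
$o{\left(X,N \right)} = N + X + X^{2}$ ($o{\left(X,N \right)} = X^{2} + \left(N + X\right) = N + X + X^{2}$)
$\left(o{\left(-3,5 \right)} + 5\right) x = \left(\left(5 - 3 + \left(-3\right)^{2}\right) + 5\right) 5 = \left(\left(5 - 3 + 9\right) + 5\right) 5 = \left(11 + 5\right) 5 = 16 \cdot 5 = 80$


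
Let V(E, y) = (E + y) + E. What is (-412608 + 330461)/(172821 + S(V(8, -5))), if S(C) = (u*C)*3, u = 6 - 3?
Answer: -82147/172920 ≈ -0.47506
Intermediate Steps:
V(E, y) = y + 2*E
u = 3
S(C) = 9*C (S(C) = (3*C)*3 = 9*C)
(-412608 + 330461)/(172821 + S(V(8, -5))) = (-412608 + 330461)/(172821 + 9*(-5 + 2*8)) = -82147/(172821 + 9*(-5 + 16)) = -82147/(172821 + 9*11) = -82147/(172821 + 99) = -82147/172920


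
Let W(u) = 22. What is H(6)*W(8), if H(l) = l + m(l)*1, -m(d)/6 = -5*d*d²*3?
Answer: 427812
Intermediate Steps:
m(d) = 90*d³ (m(d) = -6*(-5*d*d²)*3 = -6*(-5*d³)*3 = -(-90)*d³ = 90*d³)
H(l) = l + 90*l³ (H(l) = l + (90*l³)*1 = l + 90*l³)
H(6)*W(8) = (6 + 90*6³)*22 = (6 + 90*216)*22 = (6 + 19440)*22 = 19446*22 = 427812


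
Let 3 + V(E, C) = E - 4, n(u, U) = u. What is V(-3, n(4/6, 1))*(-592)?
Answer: 5920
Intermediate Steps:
V(E, C) = -7 + E (V(E, C) = -3 + (E - 4) = -3 + (-4 + E) = -7 + E)
V(-3, n(4/6, 1))*(-592) = (-7 - 3)*(-592) = -10*(-592) = 5920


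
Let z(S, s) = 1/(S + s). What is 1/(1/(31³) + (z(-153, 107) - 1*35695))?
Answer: -1370386/48915958015 ≈ -2.8015e-5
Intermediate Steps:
1/(1/(31³) + (z(-153, 107) - 1*35695)) = 1/(1/(31³) + (1/(-153 + 107) - 1*35695)) = 1/(1/29791 + (1/(-46) - 35695)) = 1/(1/29791 + (-1/46 - 35695)) = 1/(1/29791 - 1641971/46) = 1/(-48915958015/1370386) = -1370386/48915958015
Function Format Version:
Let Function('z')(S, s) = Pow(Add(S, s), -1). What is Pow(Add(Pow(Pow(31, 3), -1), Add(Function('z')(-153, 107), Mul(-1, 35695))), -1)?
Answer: Rational(-1370386, 48915958015) ≈ -2.8015e-5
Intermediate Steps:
Pow(Add(Pow(Pow(31, 3), -1), Add(Function('z')(-153, 107), Mul(-1, 35695))), -1) = Pow(Add(Pow(Pow(31, 3), -1), Add(Pow(Add(-153, 107), -1), Mul(-1, 35695))), -1) = Pow(Add(Pow(29791, -1), Add(Pow(-46, -1), -35695)), -1) = Pow(Add(Rational(1, 29791), Add(Rational(-1, 46), -35695)), -1) = Pow(Add(Rational(1, 29791), Rational(-1641971, 46)), -1) = Pow(Rational(-48915958015, 1370386), -1) = Rational(-1370386, 48915958015)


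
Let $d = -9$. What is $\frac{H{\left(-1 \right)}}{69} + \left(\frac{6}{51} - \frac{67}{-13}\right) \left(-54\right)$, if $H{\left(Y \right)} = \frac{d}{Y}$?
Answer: $- \frac{1446267}{5083} \approx -284.53$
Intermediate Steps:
$H{\left(Y \right)} = - \frac{9}{Y}$
$\frac{H{\left(-1 \right)}}{69} + \left(\frac{6}{51} - \frac{67}{-13}\right) \left(-54\right) = \frac{\left(-9\right) \frac{1}{-1}}{69} + \left(\frac{6}{51} - \frac{67}{-13}\right) \left(-54\right) = \left(-9\right) \left(-1\right) \frac{1}{69} + \left(6 \cdot \frac{1}{51} - - \frac{67}{13}\right) \left(-54\right) = 9 \cdot \frac{1}{69} + \left(\frac{2}{17} + \frac{67}{13}\right) \left(-54\right) = \frac{3}{23} + \frac{1165}{221} \left(-54\right) = \frac{3}{23} - \frac{62910}{221} = - \frac{1446267}{5083}$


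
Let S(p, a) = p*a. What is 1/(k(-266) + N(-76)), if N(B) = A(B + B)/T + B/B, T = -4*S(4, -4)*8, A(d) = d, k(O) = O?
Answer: -64/16979 ≈ -0.0037694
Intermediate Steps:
S(p, a) = a*p
T = 512 (T = -(-16)*4*8 = -4*(-16)*8 = 64*8 = 512)
N(B) = 1 + B/256 (N(B) = (B + B)/512 + B/B = (2*B)*(1/512) + 1 = B/256 + 1 = 1 + B/256)
1/(k(-266) + N(-76)) = 1/(-266 + (1 + (1/256)*(-76))) = 1/(-266 + (1 - 19/64)) = 1/(-266 + 45/64) = 1/(-16979/64) = -64/16979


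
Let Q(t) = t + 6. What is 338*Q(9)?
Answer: 5070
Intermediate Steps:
Q(t) = 6 + t
338*Q(9) = 338*(6 + 9) = 338*15 = 5070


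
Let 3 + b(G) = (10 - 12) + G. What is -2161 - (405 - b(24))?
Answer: -2547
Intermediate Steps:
b(G) = -5 + G (b(G) = -3 + ((10 - 12) + G) = -3 + (-2 + G) = -5 + G)
-2161 - (405 - b(24)) = -2161 - (405 - (-5 + 24)) = -2161 - (405 - 1*19) = -2161 - (405 - 19) = -2161 - 1*386 = -2161 - 386 = -2547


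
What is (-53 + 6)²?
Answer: 2209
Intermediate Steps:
(-53 + 6)² = (-47)² = 2209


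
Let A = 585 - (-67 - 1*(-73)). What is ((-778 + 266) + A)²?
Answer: 4489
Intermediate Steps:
A = 579 (A = 585 - (-67 + 73) = 585 - 1*6 = 585 - 6 = 579)
((-778 + 266) + A)² = ((-778 + 266) + 579)² = (-512 + 579)² = 67² = 4489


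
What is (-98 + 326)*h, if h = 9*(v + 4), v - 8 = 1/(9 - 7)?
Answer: 25650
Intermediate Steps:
v = 17/2 (v = 8 + 1/(9 - 7) = 8 + 1/2 = 8 + ½ = 17/2 ≈ 8.5000)
h = 225/2 (h = 9*(17/2 + 4) = 9*(25/2) = 225/2 ≈ 112.50)
(-98 + 326)*h = (-98 + 326)*(225/2) = 228*(225/2) = 25650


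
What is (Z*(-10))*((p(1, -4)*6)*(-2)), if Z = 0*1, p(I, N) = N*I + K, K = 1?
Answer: 0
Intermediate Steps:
p(I, N) = 1 + I*N (p(I, N) = N*I + 1 = I*N + 1 = 1 + I*N)
Z = 0
(Z*(-10))*((p(1, -4)*6)*(-2)) = (0*(-10))*(((1 + 1*(-4))*6)*(-2)) = 0*(((1 - 4)*6)*(-2)) = 0*(-3*6*(-2)) = 0*(-18*(-2)) = 0*36 = 0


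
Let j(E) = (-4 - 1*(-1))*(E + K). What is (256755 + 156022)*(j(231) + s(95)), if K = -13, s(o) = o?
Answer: -230742343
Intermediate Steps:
j(E) = 39 - 3*E (j(E) = (-4 - 1*(-1))*(E - 13) = (-4 + 1)*(-13 + E) = -3*(-13 + E) = 39 - 3*E)
(256755 + 156022)*(j(231) + s(95)) = (256755 + 156022)*((39 - 3*231) + 95) = 412777*((39 - 693) + 95) = 412777*(-654 + 95) = 412777*(-559) = -230742343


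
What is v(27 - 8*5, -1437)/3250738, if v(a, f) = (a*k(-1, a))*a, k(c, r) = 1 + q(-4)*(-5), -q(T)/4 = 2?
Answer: 6929/3250738 ≈ 0.0021315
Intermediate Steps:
q(T) = -8 (q(T) = -4*2 = -8)
k(c, r) = 41 (k(c, r) = 1 - 8*(-5) = 1 + 40 = 41)
v(a, f) = 41*a² (v(a, f) = (a*41)*a = (41*a)*a = 41*a²)
v(27 - 8*5, -1437)/3250738 = (41*(27 - 8*5)²)/3250738 = (41*(27 - 40)²)*(1/3250738) = (41*(-13)²)*(1/3250738) = (41*169)*(1/3250738) = 6929*(1/3250738) = 6929/3250738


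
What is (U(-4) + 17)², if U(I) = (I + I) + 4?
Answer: 169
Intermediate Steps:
U(I) = 4 + 2*I (U(I) = 2*I + 4 = 4 + 2*I)
(U(-4) + 17)² = ((4 + 2*(-4)) + 17)² = ((4 - 8) + 17)² = (-4 + 17)² = 13² = 169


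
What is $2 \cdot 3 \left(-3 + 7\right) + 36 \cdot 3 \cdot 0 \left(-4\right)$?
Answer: $24$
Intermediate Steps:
$2 \cdot 3 \left(-3 + 7\right) + 36 \cdot 3 \cdot 0 \left(-4\right) = 6 \cdot 4 + 36 \cdot 0 \left(-4\right) = 24 + 36 \cdot 0 = 24 + 0 = 24$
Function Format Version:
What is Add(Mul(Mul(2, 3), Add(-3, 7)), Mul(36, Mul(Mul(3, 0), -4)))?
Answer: 24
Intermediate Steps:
Add(Mul(Mul(2, 3), Add(-3, 7)), Mul(36, Mul(Mul(3, 0), -4))) = Add(Mul(6, 4), Mul(36, Mul(0, -4))) = Add(24, Mul(36, 0)) = Add(24, 0) = 24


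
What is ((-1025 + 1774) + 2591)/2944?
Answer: 835/736 ≈ 1.1345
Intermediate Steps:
((-1025 + 1774) + 2591)/2944 = (749 + 2591)*(1/2944) = 3340*(1/2944) = 835/736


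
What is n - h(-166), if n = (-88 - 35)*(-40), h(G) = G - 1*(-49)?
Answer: 5037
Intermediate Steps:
h(G) = 49 + G (h(G) = G + 49 = 49 + G)
n = 4920 (n = -123*(-40) = 4920)
n - h(-166) = 4920 - (49 - 166) = 4920 - 1*(-117) = 4920 + 117 = 5037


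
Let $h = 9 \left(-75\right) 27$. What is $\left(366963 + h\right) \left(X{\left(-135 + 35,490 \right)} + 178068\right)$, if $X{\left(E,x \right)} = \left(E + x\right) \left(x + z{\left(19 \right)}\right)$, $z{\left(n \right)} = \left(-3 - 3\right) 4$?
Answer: $125478722304$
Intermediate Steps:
$z{\left(n \right)} = -24$ ($z{\left(n \right)} = \left(-6\right) 4 = -24$)
$X{\left(E,x \right)} = \left(-24 + x\right) \left(E + x\right)$ ($X{\left(E,x \right)} = \left(E + x\right) \left(x - 24\right) = \left(E + x\right) \left(-24 + x\right) = \left(-24 + x\right) \left(E + x\right)$)
$h = -18225$ ($h = \left(-675\right) 27 = -18225$)
$\left(366963 + h\right) \left(X{\left(-135 + 35,490 \right)} + 178068\right) = \left(366963 - 18225\right) \left(\left(490^{2} - 24 \left(-135 + 35\right) - 11760 + \left(-135 + 35\right) 490\right) + 178068\right) = 348738 \left(\left(240100 - -2400 - 11760 - 49000\right) + 178068\right) = 348738 \left(\left(240100 + 2400 - 11760 - 49000\right) + 178068\right) = 348738 \left(181740 + 178068\right) = 348738 \cdot 359808 = 125478722304$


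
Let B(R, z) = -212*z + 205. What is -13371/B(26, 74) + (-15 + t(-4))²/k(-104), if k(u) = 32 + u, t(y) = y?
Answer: -1542217/371592 ≈ -4.1503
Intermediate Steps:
B(R, z) = 205 - 212*z
-13371/B(26, 74) + (-15 + t(-4))²/k(-104) = -13371/(205 - 212*74) + (-15 - 4)²/(32 - 104) = -13371/(205 - 15688) + (-19)²/(-72) = -13371/(-15483) + 361*(-1/72) = -13371*(-1/15483) - 361/72 = 4457/5161 - 361/72 = -1542217/371592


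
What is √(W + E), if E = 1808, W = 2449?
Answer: 3*√473 ≈ 65.246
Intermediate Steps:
√(W + E) = √(2449 + 1808) = √4257 = 3*√473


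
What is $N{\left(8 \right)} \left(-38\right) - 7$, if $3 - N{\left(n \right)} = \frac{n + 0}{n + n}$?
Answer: $-102$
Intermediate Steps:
$N{\left(n \right)} = \frac{5}{2}$ ($N{\left(n \right)} = 3 - \frac{n + 0}{n + n} = 3 - \frac{n}{2 n} = 3 - n \frac{1}{2 n} = 3 - \frac{1}{2} = \frac{5}{2}$)
$N{\left(8 \right)} \left(-38\right) - 7 = \frac{5}{2} \left(-38\right) - 7 = -95 - 7 = -102$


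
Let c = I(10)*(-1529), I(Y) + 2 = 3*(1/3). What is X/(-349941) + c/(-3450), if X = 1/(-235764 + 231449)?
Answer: -153918865739/347298945450 ≈ -0.44319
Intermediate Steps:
I(Y) = -1 (I(Y) = -2 + 3*(1/3) = -2 + 3*(1*(⅓)) = -2 + 3*(⅓) = -2 + 1 = -1)
X = -1/4315 (X = 1/(-4315) = -1/4315 ≈ -0.00023175)
c = 1529 (c = -1*(-1529) = 1529)
X/(-349941) + c/(-3450) = -1/4315/(-349941) + 1529/(-3450) = -1/4315*(-1/349941) + 1529*(-1/3450) = 1/1509995415 - 1529/3450 = -153918865739/347298945450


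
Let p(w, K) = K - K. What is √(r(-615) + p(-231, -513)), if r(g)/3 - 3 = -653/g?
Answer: √512090/205 ≈ 3.4908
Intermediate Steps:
r(g) = 9 - 1959/g (r(g) = 9 + 3*(-653/g) = 9 - 1959/g)
p(w, K) = 0
√(r(-615) + p(-231, -513)) = √((9 - 1959/(-615)) + 0) = √((9 - 1959*(-1/615)) + 0) = √((9 + 653/205) + 0) = √(2498/205 + 0) = √(2498/205) = √512090/205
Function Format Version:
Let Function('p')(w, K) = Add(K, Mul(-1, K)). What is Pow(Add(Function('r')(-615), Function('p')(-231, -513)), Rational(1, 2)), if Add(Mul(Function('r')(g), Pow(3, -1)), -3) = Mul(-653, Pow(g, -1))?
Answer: Mul(Rational(1, 205), Pow(512090, Rational(1, 2))) ≈ 3.4908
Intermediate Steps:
Function('r')(g) = Add(9, Mul(-1959, Pow(g, -1))) (Function('r')(g) = Add(9, Mul(3, Mul(-653, Pow(g, -1)))) = Add(9, Mul(-1959, Pow(g, -1))))
Function('p')(w, K) = 0
Pow(Add(Function('r')(-615), Function('p')(-231, -513)), Rational(1, 2)) = Pow(Add(Add(9, Mul(-1959, Pow(-615, -1))), 0), Rational(1, 2)) = Pow(Add(Add(9, Mul(-1959, Rational(-1, 615))), 0), Rational(1, 2)) = Pow(Add(Add(9, Rational(653, 205)), 0), Rational(1, 2)) = Pow(Add(Rational(2498, 205), 0), Rational(1, 2)) = Pow(Rational(2498, 205), Rational(1, 2)) = Mul(Rational(1, 205), Pow(512090, Rational(1, 2)))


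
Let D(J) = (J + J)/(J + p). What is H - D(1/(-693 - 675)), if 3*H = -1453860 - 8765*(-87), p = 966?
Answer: -304516856843/1321487 ≈ -2.3044e+5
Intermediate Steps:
D(J) = 2*J/(966 + J) (D(J) = (J + J)/(J + 966) = (2*J)/(966 + J) = 2*J/(966 + J))
H = -230435 (H = (-1453860 - 8765*(-87))/3 = (-1453860 - 1*(-762555))/3 = (-1453860 + 762555)/3 = (1/3)*(-691305) = -230435)
H - D(1/(-693 - 675)) = -230435 - 2/((-693 - 675)*(966 + 1/(-693 - 675))) = -230435 - 2/((-1368)*(966 + 1/(-1368))) = -230435 - 2*(-1)/(1368*(966 - 1/1368)) = -230435 - 2*(-1)/(1368*1321487/1368) = -230435 - 2*(-1)*1368/(1368*1321487) = -230435 - 1*(-2/1321487) = -230435 + 2/1321487 = -304516856843/1321487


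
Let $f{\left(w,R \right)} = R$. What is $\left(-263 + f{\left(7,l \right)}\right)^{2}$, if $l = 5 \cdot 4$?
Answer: $59049$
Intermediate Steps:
$l = 20$
$\left(-263 + f{\left(7,l \right)}\right)^{2} = \left(-263 + 20\right)^{2} = \left(-243\right)^{2} = 59049$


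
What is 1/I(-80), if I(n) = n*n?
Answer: 1/6400 ≈ 0.00015625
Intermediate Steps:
I(n) = n²
1/I(-80) = 1/((-80)²) = 1/6400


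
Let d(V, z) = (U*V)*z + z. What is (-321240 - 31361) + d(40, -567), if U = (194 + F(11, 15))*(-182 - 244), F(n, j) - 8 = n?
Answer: 2057584672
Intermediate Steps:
F(n, j) = 8 + n
U = -90738 (U = (194 + (8 + 11))*(-182 - 244) = (194 + 19)*(-426) = 213*(-426) = -90738)
d(V, z) = z - 90738*V*z (d(V, z) = (-90738*V)*z + z = -90738*V*z + z = z - 90738*V*z)
(-321240 - 31361) + d(40, -567) = (-321240 - 31361) - 567*(1 - 90738*40) = -352601 - 567*(1 - 3629520) = -352601 - 567*(-3629519) = -352601 + 2057937273 = 2057584672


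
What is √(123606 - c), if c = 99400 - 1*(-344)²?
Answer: 3*√15838 ≈ 377.55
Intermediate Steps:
c = -18936 (c = 99400 - 1*118336 = 99400 - 118336 = -18936)
√(123606 - c) = √(123606 - 1*(-18936)) = √(123606 + 18936) = √142542 = 3*√15838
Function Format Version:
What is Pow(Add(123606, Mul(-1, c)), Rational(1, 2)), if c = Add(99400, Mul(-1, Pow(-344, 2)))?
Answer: Mul(3, Pow(15838, Rational(1, 2))) ≈ 377.55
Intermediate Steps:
c = -18936 (c = Add(99400, Mul(-1, 118336)) = Add(99400, -118336) = -18936)
Pow(Add(123606, Mul(-1, c)), Rational(1, 2)) = Pow(Add(123606, Mul(-1, -18936)), Rational(1, 2)) = Pow(Add(123606, 18936), Rational(1, 2)) = Pow(142542, Rational(1, 2)) = Mul(3, Pow(15838, Rational(1, 2)))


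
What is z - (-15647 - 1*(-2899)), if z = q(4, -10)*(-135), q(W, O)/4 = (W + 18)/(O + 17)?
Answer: 77356/7 ≈ 11051.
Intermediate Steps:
q(W, O) = 4*(18 + W)/(17 + O) (q(W, O) = 4*((W + 18)/(O + 17)) = 4*((18 + W)/(17 + O)) = 4*(18 + W)/(17 + O))
z = -11880/7 (z = (4*(18 + 4)/(17 - 10))*(-135) = (4*22/7)*(-135) = (4*(⅐)*22)*(-135) = (88/7)*(-135) = -11880/7 ≈ -1697.1)
z - (-15647 - 1*(-2899)) = -11880/7 - (-15647 - 1*(-2899)) = -11880/7 - (-15647 + 2899) = -11880/7 - 1*(-12748) = -11880/7 + 12748 = 77356/7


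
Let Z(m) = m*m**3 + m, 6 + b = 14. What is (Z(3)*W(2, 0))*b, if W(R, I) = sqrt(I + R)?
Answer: 672*sqrt(2) ≈ 950.35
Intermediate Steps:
b = 8 (b = -6 + 14 = 8)
Z(m) = m + m**4 (Z(m) = m**4 + m = m + m**4)
(Z(3)*W(2, 0))*b = ((3 + 3**4)*sqrt(0 + 2))*8 = ((3 + 81)*sqrt(2))*8 = (84*sqrt(2))*8 = 672*sqrt(2)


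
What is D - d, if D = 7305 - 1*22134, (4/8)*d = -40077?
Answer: 65325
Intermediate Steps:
d = -80154 (d = 2*(-40077) = -80154)
D = -14829 (D = 7305 - 22134 = -14829)
D - d = -14829 - 1*(-80154) = -14829 + 80154 = 65325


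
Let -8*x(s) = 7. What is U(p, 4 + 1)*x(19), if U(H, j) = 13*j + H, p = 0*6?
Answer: -455/8 ≈ -56.875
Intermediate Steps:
x(s) = -7/8 (x(s) = -⅛*7 = -7/8)
p = 0
U(H, j) = H + 13*j
U(p, 4 + 1)*x(19) = (0 + 13*(4 + 1))*(-7/8) = (0 + 13*5)*(-7/8) = (0 + 65)*(-7/8) = 65*(-7/8) = -455/8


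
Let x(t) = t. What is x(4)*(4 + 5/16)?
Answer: 69/4 ≈ 17.250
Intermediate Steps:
x(4)*(4 + 5/16) = 4*(4 + 5/16) = 4*(69/16) = 69/4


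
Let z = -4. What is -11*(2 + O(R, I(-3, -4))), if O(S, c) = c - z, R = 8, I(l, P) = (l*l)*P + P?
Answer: 374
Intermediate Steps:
I(l, P) = P + P*l**2 (I(l, P) = l**2*P + P = P*l**2 + P = P + P*l**2)
O(S, c) = 4 + c (O(S, c) = c - 1*(-4) = c + 4 = 4 + c)
-11*(2 + O(R, I(-3, -4))) = -11*(2 + (4 - 4*(1 + (-3)**2))) = -11*(2 + (4 - 4*(1 + 9))) = -11*(2 + (4 - 4*10)) = -11*(2 + (4 - 40)) = -11*(2 - 36) = -11*(-34) = 374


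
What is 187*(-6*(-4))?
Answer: 4488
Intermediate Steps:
187*(-6*(-4)) = 187*24 = 4488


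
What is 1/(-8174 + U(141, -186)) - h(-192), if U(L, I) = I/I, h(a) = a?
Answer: 1569215/8173 ≈ 192.00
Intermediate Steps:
U(L, I) = 1
1/(-8174 + U(141, -186)) - h(-192) = 1/(-8174 + 1) - 1*(-192) = 1/(-8173) + 192 = -1/8173 + 192 = 1569215/8173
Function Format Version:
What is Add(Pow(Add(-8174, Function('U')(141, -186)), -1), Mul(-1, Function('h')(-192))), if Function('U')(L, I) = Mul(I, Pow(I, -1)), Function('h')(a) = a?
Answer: Rational(1569215, 8173) ≈ 192.00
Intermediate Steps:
Function('U')(L, I) = 1
Add(Pow(Add(-8174, Function('U')(141, -186)), -1), Mul(-1, Function('h')(-192))) = Add(Pow(Add(-8174, 1), -1), Mul(-1, -192)) = Add(Pow(-8173, -1), 192) = Add(Rational(-1, 8173), 192) = Rational(1569215, 8173)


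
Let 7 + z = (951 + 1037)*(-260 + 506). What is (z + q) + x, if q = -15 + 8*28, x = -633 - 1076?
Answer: 487541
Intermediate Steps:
z = 489041 (z = -7 + (951 + 1037)*(-260 + 506) = -7 + 1988*246 = -7 + 489048 = 489041)
x = -1709
q = 209 (q = -15 + 224 = 209)
(z + q) + x = (489041 + 209) - 1709 = 489250 - 1709 = 487541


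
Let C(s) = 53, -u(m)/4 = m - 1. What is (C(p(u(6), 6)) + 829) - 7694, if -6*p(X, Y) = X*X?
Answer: -6812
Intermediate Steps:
u(m) = 4 - 4*m (u(m) = -4*(m - 1) = -4*(-1 + m) = 4 - 4*m)
p(X, Y) = -X²/6 (p(X, Y) = -X*X/6 = -X²/6)
(C(p(u(6), 6)) + 829) - 7694 = (53 + 829) - 7694 = 882 - 7694 = -6812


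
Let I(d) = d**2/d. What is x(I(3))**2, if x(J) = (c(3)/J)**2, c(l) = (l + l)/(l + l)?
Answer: 1/81 ≈ 0.012346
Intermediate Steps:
c(l) = 1 (c(l) = (2*l)/((2*l)) = (2*l)*(1/(2*l)) = 1)
I(d) = d
x(J) = J**(-2) (x(J) = (1/J)**2 = J**(-2))
x(I(3))**2 = (3**(-2))**2 = (1/9)**2 = 1/81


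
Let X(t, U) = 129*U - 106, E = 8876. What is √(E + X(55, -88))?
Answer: I*√2582 ≈ 50.813*I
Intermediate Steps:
X(t, U) = -106 + 129*U
√(E + X(55, -88)) = √(8876 + (-106 + 129*(-88))) = √(8876 + (-106 - 11352)) = √(8876 - 11458) = √(-2582) = I*√2582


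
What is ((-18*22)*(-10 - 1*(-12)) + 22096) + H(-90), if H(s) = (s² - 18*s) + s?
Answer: 30934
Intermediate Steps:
H(s) = s² - 17*s
((-18*22)*(-10 - 1*(-12)) + 22096) + H(-90) = ((-18*22)*(-10 - 1*(-12)) + 22096) - 90*(-17 - 90) = (-396*(-10 + 12) + 22096) - 90*(-107) = (-396*2 + 22096) + 9630 = (-792 + 22096) + 9630 = 21304 + 9630 = 30934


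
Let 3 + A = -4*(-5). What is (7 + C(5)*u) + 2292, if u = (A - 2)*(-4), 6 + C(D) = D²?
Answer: 1159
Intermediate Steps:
C(D) = -6 + D²
A = 17 (A = -3 - 4*(-5) = -3 + 20 = 17)
u = -60 (u = (17 - 2)*(-4) = 15*(-4) = -60)
(7 + C(5)*u) + 2292 = (7 + (-6 + 5²)*(-60)) + 2292 = (7 + (-6 + 25)*(-60)) + 2292 = (7 + 19*(-60)) + 2292 = (7 - 1140) + 2292 = -1133 + 2292 = 1159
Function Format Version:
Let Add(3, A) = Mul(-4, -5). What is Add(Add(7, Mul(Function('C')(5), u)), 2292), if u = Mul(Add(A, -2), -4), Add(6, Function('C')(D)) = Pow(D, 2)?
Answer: 1159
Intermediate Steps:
Function('C')(D) = Add(-6, Pow(D, 2))
A = 17 (A = Add(-3, Mul(-4, -5)) = Add(-3, 20) = 17)
u = -60 (u = Mul(Add(17, -2), -4) = Mul(15, -4) = -60)
Add(Add(7, Mul(Function('C')(5), u)), 2292) = Add(Add(7, Mul(Add(-6, Pow(5, 2)), -60)), 2292) = Add(Add(7, Mul(Add(-6, 25), -60)), 2292) = Add(Add(7, Mul(19, -60)), 2292) = Add(Add(7, -1140), 2292) = Add(-1133, 2292) = 1159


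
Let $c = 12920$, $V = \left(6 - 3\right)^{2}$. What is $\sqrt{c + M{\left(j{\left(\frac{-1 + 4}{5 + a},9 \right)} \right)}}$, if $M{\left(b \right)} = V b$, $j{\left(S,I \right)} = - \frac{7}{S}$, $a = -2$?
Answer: $\sqrt{12857} \approx 113.39$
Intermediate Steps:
$V = 9$ ($V = 3^{2} = 9$)
$M{\left(b \right)} = 9 b$
$\sqrt{c + M{\left(j{\left(\frac{-1 + 4}{5 + a},9 \right)} \right)}} = \sqrt{12920 + 9 \left(- \frac{7}{\left(-1 + 4\right) \frac{1}{5 - 2}}\right)} = \sqrt{12920 + 9 \left(- \frac{7}{3 \cdot \frac{1}{3}}\right)} = \sqrt{12920 + 9 \left(- \frac{7}{1}\right)} = \sqrt{12920 + 9 \left(\left(-7\right) 1\right)} = \sqrt{12920 + 9 \left(-7\right)} = \sqrt{12920 - 63} = \sqrt{12857}$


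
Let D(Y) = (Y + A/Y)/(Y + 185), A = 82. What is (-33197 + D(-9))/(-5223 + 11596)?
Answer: -52584211/10094832 ≈ -5.2090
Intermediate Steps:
D(Y) = (Y + 82/Y)/(185 + Y) (D(Y) = (Y + 82/Y)/(Y + 185) = (Y + 82/Y)/(185 + Y))
(-33197 + D(-9))/(-5223 + 11596) = (-33197 + (82 + (-9)²)/((-9)*(185 - 9)))/(-5223 + 11596) = (-33197 - ⅑*(82 + 81)/176)/6373 = (-33197 - ⅑*1/176*163)*(1/6373) = (-33197 - 163/1584)*(1/6373) = -52584211/1584*1/6373 = -52584211/10094832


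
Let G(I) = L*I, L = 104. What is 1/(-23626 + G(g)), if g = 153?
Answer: -1/7714 ≈ -0.00012963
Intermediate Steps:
G(I) = 104*I
1/(-23626 + G(g)) = 1/(-23626 + 104*153) = 1/(-23626 + 15912) = 1/(-7714) = -1/7714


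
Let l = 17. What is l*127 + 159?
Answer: 2318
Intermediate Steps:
l*127 + 159 = 17*127 + 159 = 2159 + 159 = 2318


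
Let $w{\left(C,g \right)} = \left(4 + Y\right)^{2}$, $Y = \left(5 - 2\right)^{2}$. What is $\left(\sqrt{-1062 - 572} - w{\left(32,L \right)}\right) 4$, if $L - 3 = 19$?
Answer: $-676 + 4 i \sqrt{1634} \approx -676.0 + 161.69 i$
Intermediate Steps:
$Y = 9$ ($Y = 3^{2} = 9$)
$L = 22$ ($L = 3 + 19 = 22$)
$w{\left(C,g \right)} = 169$ ($w{\left(C,g \right)} = \left(4 + 9\right)^{2} = 13^{2} = 169$)
$\left(\sqrt{-1062 - 572} - w{\left(32,L \right)}\right) 4 = \left(\sqrt{-1062 - 572} - 169\right) 4 = \left(\sqrt{-1634} - 169\right) 4 = \left(i \sqrt{1634} - 169\right) 4 = \left(-169 + i \sqrt{1634}\right) 4 = -676 + 4 i \sqrt{1634}$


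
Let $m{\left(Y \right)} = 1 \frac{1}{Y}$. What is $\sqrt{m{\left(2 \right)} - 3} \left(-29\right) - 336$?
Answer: $-336 - \frac{29 i \sqrt{10}}{2} \approx -336.0 - 45.853 i$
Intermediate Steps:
$m{\left(Y \right)} = \frac{1}{Y}$
$\sqrt{m{\left(2 \right)} - 3} \left(-29\right) - 336 = \sqrt{\frac{1}{2} - 3} \left(-29\right) - 336 = \sqrt{- \frac{5}{2}} \left(-29\right) - 336 = \frac{i \sqrt{10}}{2} \left(-29\right) - 336 = - \frac{29 i \sqrt{10}}{2} - 336 = -336 - \frac{29 i \sqrt{10}}{2}$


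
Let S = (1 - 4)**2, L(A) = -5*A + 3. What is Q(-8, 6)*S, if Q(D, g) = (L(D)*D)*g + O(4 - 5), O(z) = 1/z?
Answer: -18585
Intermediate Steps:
L(A) = 3 - 5*A
Q(D, g) = -1 + D*g*(3 - 5*D) (Q(D, g) = ((3 - 5*D)*D)*g + 1/(4 - 5) = (D*(3 - 5*D))*g + 1/(-1) = D*g*(3 - 5*D) - 1 = -1 + D*g*(3 - 5*D))
S = 9 (S = (-3)**2 = 9)
Q(-8, 6)*S = (-1 - 1*(-8)*6*(-3 + 5*(-8)))*9 = (-1 - 1*(-8)*6*(-3 - 40))*9 = (-1 - 1*(-8)*6*(-43))*9 = (-1 - 2064)*9 = -2065*9 = -18585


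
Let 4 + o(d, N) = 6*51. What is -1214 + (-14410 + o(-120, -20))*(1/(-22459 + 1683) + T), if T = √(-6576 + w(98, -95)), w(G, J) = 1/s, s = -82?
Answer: -6301989/5194 - 7054*I*√44217106/41 ≈ -1213.3 - 1.1441e+6*I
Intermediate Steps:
w(G, J) = -1/82 (w(G, J) = 1/(-82) = -1/82)
o(d, N) = 302 (o(d, N) = -4 + 6*51 = -4 + 306 = 302)
T = I*√44217106/82 (T = √(-6576 - 1/82) = √(-539233/82) = I*√44217106/82 ≈ 81.093*I)
-1214 + (-14410 + o(-120, -20))*(1/(-22459 + 1683) + T) = -1214 + (-14410 + 302)*(1/(-22459 + 1683) + I*√44217106/82) = -1214 - 14108*(1/(-20776) + I*√44217106/82) = -1214 - 14108*(-1/20776 + I*√44217106/82) = -1214 + (3527/5194 - 7054*I*√44217106/41) = -6301989/5194 - 7054*I*√44217106/41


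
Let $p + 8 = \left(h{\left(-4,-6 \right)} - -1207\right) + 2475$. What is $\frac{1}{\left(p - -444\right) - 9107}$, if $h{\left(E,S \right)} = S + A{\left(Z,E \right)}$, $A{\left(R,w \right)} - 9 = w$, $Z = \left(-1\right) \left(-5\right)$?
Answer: $- \frac{1}{4990} \approx -0.0002004$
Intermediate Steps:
$Z = 5$
$A{\left(R,w \right)} = 9 + w$
$h{\left(E,S \right)} = 9 + E + S$ ($h{\left(E,S \right)} = S + \left(9 + E\right) = 9 + E + S$)
$p = 3673$ ($p = -8 + \left(\left(\left(9 - 4 - 6\right) - -1207\right) + 2475\right) = -8 + \left(\left(-1 + 1207\right) + 2475\right) = -8 + \left(1206 + 2475\right) = -8 + 3681 = 3673$)
$\frac{1}{\left(p - -444\right) - 9107} = \frac{1}{\left(3673 - -444\right) - 9107} = \frac{1}{\left(3673 + 444\right) - 9107} = \frac{1}{4117 - 9107} = \frac{1}{-4990} = - \frac{1}{4990}$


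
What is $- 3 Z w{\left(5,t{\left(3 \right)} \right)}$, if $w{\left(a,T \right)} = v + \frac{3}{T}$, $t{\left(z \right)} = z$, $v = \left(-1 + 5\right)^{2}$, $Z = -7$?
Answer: $357$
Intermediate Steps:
$v = 16$ ($v = 4^{2} = 16$)
$w{\left(a,T \right)} = 16 + \frac{3}{T}$
$- 3 Z w{\left(5,t{\left(3 \right)} \right)} = \left(-3\right) \left(-7\right) \left(16 + \frac{3}{3}\right) = 21 \left(16 + 3 \cdot \frac{1}{3}\right) = 21 \left(16 + 1\right) = 21 \cdot 17 = 357$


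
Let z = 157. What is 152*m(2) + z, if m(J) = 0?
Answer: 157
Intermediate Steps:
152*m(2) + z = 152*0 + 157 = 0 + 157 = 157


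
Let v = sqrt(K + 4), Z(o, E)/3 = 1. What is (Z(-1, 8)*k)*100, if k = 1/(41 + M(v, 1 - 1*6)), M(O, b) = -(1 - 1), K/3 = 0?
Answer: 300/41 ≈ 7.3171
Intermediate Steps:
K = 0 (K = 3*0 = 0)
Z(o, E) = 3 (Z(o, E) = 3*1 = 3)
v = 2 (v = sqrt(0 + 4) = sqrt(4) = 2)
M(O, b) = 0 (M(O, b) = -1*0 = 0)
k = 1/41 (k = 1/(41 + 0) = 1/41 ≈ 0.024390)
(Z(-1, 8)*k)*100 = (3*(1/41))*100 = (3/41)*100 = 300/41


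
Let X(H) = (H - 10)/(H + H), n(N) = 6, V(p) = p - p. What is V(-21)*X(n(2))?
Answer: 0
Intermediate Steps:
V(p) = 0
X(H) = (-10 + H)/(2*H) (X(H) = (-10 + H)/((2*H)) = (-10 + H)*(1/(2*H)) = (-10 + H)/(2*H))
V(-21)*X(n(2)) = 0*((½)*(-10 + 6)/6) = 0*((½)*(⅙)*(-4)) = 0*(-⅓) = 0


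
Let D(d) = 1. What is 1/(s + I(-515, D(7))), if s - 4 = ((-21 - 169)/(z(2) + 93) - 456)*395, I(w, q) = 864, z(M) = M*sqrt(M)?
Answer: -777948091/140077125570082 - 37525*sqrt(2)/70038562785041 ≈ -5.5545e-6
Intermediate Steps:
z(M) = M**(3/2)
s = -180116 - 75050/(93 + 2*sqrt(2)) (s = 4 + ((-21 - 169)/(2**(3/2) + 93) - 456)*395 = 4 + (-190/(2*sqrt(2) + 93) - 456)*395 = 4 + (-190/(93 + 2*sqrt(2)) - 456)*395 = 4 + (-456 - 190/(93 + 2*sqrt(2)))*395 = 4 + (-180120 - 75050/(93 + 2*sqrt(2))) = -180116 - 75050/(93 + 2*sqrt(2)) ≈ -1.8090e+5)
1/(s + I(-515, D(7))) = 1/((-1563362006/8641 + 150100*sqrt(2)/8641) + 864) = 1/(-1555896182/8641 + 150100*sqrt(2)/8641)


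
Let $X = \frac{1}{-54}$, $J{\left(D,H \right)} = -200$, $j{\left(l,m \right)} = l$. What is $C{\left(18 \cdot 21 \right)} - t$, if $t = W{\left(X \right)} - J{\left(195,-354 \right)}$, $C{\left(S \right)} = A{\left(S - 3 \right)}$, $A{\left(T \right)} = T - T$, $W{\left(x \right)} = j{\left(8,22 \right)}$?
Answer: $-208$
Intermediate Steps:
$X = - \frac{1}{54} \approx -0.018519$
$W{\left(x \right)} = 8$
$A{\left(T \right)} = 0$
$C{\left(S \right)} = 0$
$t = 208$ ($t = 8 - -200 = 8 + 200 = 208$)
$C{\left(18 \cdot 21 \right)} - t = 0 - 208 = -208$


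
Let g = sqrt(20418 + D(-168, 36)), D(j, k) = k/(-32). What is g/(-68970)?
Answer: -sqrt(326670)/275880 ≈ -0.0020717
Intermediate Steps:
D(j, k) = -k/32 (D(j, k) = k*(-1/32) = -k/32)
g = sqrt(326670)/4 (g = sqrt(20418 - 1/32*36) = sqrt(20418 - 9/8) = sqrt(163335/8) = sqrt(326670)/4 ≈ 142.89)
g/(-68970) = (sqrt(326670)/4)/(-68970) = (sqrt(326670)/4)*(-1/68970) = -sqrt(326670)/275880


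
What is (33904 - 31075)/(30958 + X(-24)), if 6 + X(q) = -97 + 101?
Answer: 2829/30956 ≈ 0.091388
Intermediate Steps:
X(q) = -2 (X(q) = -6 + (-97 + 101) = -6 + 4 = -2)
(33904 - 31075)/(30958 + X(-24)) = (33904 - 31075)/(30958 - 2) = 2829/30956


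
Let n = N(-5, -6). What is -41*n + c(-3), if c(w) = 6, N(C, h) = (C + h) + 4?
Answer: 293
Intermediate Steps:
N(C, h) = 4 + C + h
n = -7 (n = 4 - 5 - 6 = -7)
-41*n + c(-3) = -41*(-7) + 6 = 287 + 6 = 293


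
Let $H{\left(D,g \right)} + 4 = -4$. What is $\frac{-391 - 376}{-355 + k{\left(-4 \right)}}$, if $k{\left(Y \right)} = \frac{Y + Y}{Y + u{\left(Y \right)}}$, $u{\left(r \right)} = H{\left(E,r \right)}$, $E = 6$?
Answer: $\frac{2301}{1063} \approx 2.1646$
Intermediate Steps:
$H{\left(D,g \right)} = -8$ ($H{\left(D,g \right)} = -4 - 4 = -8$)
$u{\left(r \right)} = -8$
$k{\left(Y \right)} = \frac{2 Y}{-8 + Y}$ ($k{\left(Y \right)} = \frac{Y + Y}{Y - 8} = \frac{2 Y}{-8 + Y}$)
$\frac{-391 - 376}{-355 + k{\left(-4 \right)}} = \frac{-391 - 376}{-355 + 2 \left(-4\right) \frac{1}{-8 - 4}} = - \frac{767}{-355 + 2 \left(-4\right) \frac{1}{-12}} = - \frac{767}{-355 + 2 \left(-4\right) \left(- \frac{1}{12}\right)} = - \frac{767}{-355 + \frac{2}{3}} = - \frac{767}{- \frac{1063}{3}} = \left(-767\right) \left(- \frac{3}{1063}\right) = \frac{2301}{1063}$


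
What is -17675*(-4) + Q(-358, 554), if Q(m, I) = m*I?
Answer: -127632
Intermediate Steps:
Q(m, I) = I*m
-17675*(-4) + Q(-358, 554) = -17675*(-4) + 554*(-358) = 70700 - 198332 = -127632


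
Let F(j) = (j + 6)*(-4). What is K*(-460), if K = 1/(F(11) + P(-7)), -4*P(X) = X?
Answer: 368/53 ≈ 6.9434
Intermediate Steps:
F(j) = -24 - 4*j (F(j) = (6 + j)*(-4) = -24 - 4*j)
P(X) = -X/4
K = -4/265 (K = 1/((-24 - 4*11) - ¼*(-7)) = 1/((-24 - 44) + 7/4) = 1/(-68 + 7/4) = 1/(-265/4) = -4/265 ≈ -0.015094)
K*(-460) = -4/265*(-460) = 368/53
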